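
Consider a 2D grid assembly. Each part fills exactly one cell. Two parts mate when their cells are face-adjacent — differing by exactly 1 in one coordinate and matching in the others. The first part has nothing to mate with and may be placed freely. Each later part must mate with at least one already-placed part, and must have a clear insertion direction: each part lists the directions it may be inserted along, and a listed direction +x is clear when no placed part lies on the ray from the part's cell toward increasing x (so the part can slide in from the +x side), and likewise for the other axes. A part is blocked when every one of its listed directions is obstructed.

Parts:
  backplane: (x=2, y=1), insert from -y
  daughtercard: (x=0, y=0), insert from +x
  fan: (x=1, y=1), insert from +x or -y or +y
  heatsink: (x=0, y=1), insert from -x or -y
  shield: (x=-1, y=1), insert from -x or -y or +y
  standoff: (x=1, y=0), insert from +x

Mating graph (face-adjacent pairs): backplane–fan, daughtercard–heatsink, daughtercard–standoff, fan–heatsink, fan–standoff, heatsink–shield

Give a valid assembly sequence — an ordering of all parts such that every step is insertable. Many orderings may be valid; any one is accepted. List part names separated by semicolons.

1. backplane@(2, 1) [-y clear] — {backplane}
2. fan@(1, 1) [-y clear] — {backplane, fan}
3. heatsink@(0, 1) [-x clear] — {backplane, fan, heatsink}
4. shield@(-1, 1) [-x clear] — {backplane, fan, heatsink, shield}
5. daughtercard@(0, 0) [+x clear] — {backplane, daughtercard, fan, heatsink, shield}
6. standoff@(1, 0) [+x clear] — {backplane, daughtercard, fan, heatsink, shield, standoff}

backplane; fan; heatsink; shield; daughtercard; standoff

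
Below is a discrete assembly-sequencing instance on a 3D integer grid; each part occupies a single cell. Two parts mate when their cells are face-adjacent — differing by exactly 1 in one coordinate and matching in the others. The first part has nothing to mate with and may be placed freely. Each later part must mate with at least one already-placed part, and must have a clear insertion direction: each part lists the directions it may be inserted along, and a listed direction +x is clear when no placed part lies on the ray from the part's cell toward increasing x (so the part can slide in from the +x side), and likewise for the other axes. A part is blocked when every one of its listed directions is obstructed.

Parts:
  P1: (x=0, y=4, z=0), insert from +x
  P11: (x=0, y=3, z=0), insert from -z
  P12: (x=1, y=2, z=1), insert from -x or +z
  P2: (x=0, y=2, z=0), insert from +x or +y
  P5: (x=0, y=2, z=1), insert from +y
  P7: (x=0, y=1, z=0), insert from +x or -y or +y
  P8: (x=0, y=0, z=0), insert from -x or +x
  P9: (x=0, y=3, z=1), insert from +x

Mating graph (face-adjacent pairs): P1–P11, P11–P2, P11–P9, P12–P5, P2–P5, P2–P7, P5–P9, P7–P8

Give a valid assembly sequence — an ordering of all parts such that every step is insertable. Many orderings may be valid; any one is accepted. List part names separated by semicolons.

P11; P1; P2; P7; P8; P5; P12; P9

1. P11@(0, 3, 0) [-z clear] — {P11}
2. P1@(0, 4, 0) [+x clear] — {P1, P11}
3. P2@(0, 2, 0) [+x clear] — {P1, P11, P2}
4. P7@(0, 1, 0) [+x clear] — {P1, P11, P2, P7}
5. P8@(0, 0, 0) [-x clear] — {P1, P11, P2, P7, P8}
6. P5@(0, 2, 1) [+y clear] — {P1, P11, P2, P5, P7, P8}
7. P12@(1, 2, 1) [+z clear] — {P1, P11, P12, P2, P5, P7, P8}
8. P9@(0, 3, 1) [+x clear] — {P1, P11, P12, P2, P5, P7, P8, P9}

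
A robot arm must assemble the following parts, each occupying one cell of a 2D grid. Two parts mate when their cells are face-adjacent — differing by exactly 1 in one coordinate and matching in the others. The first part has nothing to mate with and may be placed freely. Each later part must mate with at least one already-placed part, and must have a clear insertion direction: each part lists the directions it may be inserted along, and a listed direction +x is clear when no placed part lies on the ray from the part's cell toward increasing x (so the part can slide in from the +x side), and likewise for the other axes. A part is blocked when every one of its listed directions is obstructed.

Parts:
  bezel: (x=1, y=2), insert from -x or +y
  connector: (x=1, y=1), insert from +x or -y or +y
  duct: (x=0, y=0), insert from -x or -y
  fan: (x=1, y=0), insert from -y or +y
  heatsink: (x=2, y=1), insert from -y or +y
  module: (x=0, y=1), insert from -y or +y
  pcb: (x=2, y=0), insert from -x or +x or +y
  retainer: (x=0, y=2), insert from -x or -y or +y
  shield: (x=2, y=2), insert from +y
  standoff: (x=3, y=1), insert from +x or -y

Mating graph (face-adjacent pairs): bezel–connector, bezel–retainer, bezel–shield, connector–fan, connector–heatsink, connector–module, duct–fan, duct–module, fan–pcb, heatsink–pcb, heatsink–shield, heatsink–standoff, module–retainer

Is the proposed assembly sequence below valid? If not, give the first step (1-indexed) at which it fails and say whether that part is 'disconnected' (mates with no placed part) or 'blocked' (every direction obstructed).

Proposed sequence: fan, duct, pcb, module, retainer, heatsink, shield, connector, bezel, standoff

Valid

1. fan@(1, 0) [-y clear] — {fan}
2. duct@(0, 0) [-x clear] — {duct, fan}
3. pcb@(2, 0) [+x clear] — {duct, fan, pcb}
4. module@(0, 1) [+y clear] — {duct, fan, module, pcb}
5. retainer@(0, 2) [-x clear] — {duct, fan, module, pcb, retainer}
6. heatsink@(2, 1) [+y clear] — {duct, fan, heatsink, module, pcb, retainer}
7. shield@(2, 2) [+y clear] — {duct, fan, heatsink, module, pcb, retainer, shield}
8. connector@(1, 1) [+y clear] — {connector, duct, fan, heatsink, module, pcb, retainer, shield}
9. bezel@(1, 2) [+y clear] — {bezel, connector, duct, fan, heatsink, module, pcb, retainer, shield}
10. standoff@(3, 1) [+x clear] — {bezel, connector, duct, fan, heatsink, module, pcb, retainer, shield, standoff}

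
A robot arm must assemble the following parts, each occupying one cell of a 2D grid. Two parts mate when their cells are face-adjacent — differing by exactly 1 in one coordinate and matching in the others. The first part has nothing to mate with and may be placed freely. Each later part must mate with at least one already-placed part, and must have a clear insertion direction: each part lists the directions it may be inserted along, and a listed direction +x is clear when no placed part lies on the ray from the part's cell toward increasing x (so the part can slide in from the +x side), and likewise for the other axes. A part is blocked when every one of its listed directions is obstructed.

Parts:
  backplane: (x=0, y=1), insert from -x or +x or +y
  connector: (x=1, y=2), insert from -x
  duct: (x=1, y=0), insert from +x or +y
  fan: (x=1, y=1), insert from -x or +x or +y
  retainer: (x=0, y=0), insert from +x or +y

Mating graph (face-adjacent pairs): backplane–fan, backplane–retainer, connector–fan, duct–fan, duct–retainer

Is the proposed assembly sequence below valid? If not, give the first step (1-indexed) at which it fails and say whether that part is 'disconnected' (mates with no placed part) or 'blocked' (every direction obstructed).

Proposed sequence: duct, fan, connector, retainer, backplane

Valid

1. duct@(1, 0) [+x clear] — {duct}
2. fan@(1, 1) [-x clear] — {duct, fan}
3. connector@(1, 2) [-x clear] — {connector, duct, fan}
4. retainer@(0, 0) [+y clear] — {connector, duct, fan, retainer}
5. backplane@(0, 1) [-x clear] — {backplane, connector, duct, fan, retainer}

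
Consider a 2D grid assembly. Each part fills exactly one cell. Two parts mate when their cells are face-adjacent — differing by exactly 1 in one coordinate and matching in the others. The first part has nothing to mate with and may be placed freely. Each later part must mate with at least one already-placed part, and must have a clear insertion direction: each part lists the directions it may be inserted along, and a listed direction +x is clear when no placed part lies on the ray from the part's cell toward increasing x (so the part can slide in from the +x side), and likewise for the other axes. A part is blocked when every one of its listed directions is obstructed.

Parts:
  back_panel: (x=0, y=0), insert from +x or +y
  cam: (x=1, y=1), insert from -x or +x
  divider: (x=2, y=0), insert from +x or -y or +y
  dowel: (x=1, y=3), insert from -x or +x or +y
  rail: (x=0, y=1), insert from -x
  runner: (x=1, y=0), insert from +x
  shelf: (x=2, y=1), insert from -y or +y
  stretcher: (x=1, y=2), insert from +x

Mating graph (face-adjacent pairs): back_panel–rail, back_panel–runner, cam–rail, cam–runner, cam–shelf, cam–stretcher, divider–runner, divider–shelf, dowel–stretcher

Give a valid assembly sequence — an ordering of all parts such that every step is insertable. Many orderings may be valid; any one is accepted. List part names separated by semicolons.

shelf; cam; rail; back_panel; stretcher; dowel; runner; divider

1. shelf@(2, 1) [-y clear] — {shelf}
2. cam@(1, 1) [-x clear] — {cam, shelf}
3. rail@(0, 1) [-x clear] — {cam, rail, shelf}
4. back_panel@(0, 0) [+x clear] — {back_panel, cam, rail, shelf}
5. stretcher@(1, 2) [+x clear] — {back_panel, cam, rail, shelf, stretcher}
6. dowel@(1, 3) [-x clear] — {back_panel, cam, dowel, rail, shelf, stretcher}
7. runner@(1, 0) [+x clear] — {back_panel, cam, dowel, rail, runner, shelf, stretcher}
8. divider@(2, 0) [+x clear] — {back_panel, cam, divider, dowel, rail, runner, shelf, stretcher}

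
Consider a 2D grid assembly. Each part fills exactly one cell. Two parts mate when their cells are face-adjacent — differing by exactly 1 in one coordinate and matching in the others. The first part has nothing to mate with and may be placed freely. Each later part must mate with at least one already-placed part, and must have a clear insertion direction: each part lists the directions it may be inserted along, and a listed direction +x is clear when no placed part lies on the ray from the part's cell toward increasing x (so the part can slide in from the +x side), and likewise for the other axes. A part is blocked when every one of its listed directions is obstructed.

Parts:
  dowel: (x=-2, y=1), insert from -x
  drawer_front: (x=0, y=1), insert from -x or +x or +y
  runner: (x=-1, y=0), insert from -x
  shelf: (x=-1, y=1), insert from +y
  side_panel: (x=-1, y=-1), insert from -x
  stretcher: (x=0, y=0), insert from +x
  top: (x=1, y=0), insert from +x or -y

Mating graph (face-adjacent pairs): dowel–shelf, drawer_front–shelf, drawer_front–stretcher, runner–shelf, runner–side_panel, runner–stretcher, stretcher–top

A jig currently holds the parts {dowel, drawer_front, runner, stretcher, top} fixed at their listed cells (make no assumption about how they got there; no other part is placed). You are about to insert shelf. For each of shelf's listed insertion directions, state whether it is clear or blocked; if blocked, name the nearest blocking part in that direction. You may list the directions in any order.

+y: ray from shelf(-1, 1) has no placed part ⇒ clear

+y: clear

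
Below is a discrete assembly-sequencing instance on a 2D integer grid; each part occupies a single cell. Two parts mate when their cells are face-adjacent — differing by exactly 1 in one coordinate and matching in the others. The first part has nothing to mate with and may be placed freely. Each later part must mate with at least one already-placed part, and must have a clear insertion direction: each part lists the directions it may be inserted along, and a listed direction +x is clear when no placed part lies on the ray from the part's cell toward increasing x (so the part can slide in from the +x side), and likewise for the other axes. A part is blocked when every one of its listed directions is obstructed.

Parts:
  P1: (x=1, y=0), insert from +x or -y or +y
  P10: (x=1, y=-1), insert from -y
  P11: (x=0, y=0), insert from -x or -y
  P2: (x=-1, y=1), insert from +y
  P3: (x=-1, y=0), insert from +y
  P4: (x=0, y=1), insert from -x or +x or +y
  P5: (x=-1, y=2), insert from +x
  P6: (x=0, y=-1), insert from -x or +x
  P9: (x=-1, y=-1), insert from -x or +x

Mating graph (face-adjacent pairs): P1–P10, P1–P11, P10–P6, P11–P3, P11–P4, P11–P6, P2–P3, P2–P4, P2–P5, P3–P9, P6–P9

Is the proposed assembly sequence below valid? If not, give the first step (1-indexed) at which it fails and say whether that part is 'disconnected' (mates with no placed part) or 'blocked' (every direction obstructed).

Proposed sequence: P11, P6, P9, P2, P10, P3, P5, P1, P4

Invalid at step 4 (disconnected)

1. P11@(0, 0) [-x clear] — {P11}
2. P6@(0, -1) [-x clear] — {P11, P6}
3. P9@(-1, -1) [-x clear] — {P11, P6, P9}
4. P2@(-1, 1) — no placed neighbour ⇒ disconnected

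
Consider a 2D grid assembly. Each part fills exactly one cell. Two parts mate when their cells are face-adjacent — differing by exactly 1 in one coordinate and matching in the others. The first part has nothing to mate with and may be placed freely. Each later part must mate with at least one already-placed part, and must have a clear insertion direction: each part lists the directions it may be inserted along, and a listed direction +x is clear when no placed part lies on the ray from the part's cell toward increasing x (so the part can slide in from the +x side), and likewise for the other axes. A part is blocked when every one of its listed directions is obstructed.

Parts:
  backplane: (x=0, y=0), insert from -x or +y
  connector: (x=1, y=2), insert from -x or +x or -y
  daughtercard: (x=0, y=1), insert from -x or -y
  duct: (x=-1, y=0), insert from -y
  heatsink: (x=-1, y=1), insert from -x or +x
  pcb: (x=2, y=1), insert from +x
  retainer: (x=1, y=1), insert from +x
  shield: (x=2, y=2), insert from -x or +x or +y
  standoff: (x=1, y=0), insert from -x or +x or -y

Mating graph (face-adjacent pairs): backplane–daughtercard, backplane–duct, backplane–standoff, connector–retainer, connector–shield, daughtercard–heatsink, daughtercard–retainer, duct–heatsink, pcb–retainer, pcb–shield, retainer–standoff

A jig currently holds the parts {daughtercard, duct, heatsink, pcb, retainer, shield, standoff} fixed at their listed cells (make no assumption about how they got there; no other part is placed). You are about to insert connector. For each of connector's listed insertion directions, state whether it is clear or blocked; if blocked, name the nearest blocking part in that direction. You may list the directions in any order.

-x: ray from connector(1, 2) has no placed part ⇒ clear
+x: nearest on ray is shield@(2, 2) ⇒ blocked
-y: nearest on ray is retainer@(1, 1) ⇒ blocked

+x: blocked by shield; -x: clear; -y: blocked by retainer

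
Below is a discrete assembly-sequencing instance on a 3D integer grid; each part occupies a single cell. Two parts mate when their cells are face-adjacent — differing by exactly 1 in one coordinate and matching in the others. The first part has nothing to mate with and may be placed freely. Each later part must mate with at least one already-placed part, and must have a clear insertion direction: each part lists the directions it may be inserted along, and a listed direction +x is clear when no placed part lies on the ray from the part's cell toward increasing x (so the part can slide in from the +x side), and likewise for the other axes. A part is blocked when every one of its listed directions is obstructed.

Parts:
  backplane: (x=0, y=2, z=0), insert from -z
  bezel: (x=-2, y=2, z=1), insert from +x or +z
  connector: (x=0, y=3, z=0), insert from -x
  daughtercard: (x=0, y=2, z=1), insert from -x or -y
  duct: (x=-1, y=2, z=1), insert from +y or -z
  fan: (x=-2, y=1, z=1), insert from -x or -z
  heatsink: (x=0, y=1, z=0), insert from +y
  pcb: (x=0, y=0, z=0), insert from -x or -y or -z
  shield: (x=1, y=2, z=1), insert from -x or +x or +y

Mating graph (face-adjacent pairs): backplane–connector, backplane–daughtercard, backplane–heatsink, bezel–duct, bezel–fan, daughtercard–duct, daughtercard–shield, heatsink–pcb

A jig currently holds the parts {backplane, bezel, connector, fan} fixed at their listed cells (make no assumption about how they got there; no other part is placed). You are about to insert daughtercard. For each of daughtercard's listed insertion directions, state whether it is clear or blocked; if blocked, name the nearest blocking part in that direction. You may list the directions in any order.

-x: blocked by bezel; -y: clear

-x: nearest on ray is bezel@(-2, 2, 1) ⇒ blocked
-y: ray from daughtercard(0, 2, 1) has no placed part ⇒ clear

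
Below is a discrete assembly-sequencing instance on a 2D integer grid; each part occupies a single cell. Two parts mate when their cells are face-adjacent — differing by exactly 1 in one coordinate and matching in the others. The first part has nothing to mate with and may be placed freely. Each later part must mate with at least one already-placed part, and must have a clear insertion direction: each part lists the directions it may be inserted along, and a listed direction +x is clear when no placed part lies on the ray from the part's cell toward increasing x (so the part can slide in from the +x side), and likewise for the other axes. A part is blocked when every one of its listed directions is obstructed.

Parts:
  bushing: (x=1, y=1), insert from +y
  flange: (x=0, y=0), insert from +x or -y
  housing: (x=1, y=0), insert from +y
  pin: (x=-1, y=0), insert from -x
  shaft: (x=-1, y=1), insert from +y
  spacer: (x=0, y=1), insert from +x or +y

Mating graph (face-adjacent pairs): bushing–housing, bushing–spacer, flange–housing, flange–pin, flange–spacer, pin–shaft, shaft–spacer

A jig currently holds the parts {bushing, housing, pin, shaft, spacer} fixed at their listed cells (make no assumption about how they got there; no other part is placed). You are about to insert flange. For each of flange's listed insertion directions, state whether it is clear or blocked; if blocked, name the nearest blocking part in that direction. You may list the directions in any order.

+x: nearest on ray is housing@(1, 0) ⇒ blocked
-y: ray from flange(0, 0) has no placed part ⇒ clear

+x: blocked by housing; -y: clear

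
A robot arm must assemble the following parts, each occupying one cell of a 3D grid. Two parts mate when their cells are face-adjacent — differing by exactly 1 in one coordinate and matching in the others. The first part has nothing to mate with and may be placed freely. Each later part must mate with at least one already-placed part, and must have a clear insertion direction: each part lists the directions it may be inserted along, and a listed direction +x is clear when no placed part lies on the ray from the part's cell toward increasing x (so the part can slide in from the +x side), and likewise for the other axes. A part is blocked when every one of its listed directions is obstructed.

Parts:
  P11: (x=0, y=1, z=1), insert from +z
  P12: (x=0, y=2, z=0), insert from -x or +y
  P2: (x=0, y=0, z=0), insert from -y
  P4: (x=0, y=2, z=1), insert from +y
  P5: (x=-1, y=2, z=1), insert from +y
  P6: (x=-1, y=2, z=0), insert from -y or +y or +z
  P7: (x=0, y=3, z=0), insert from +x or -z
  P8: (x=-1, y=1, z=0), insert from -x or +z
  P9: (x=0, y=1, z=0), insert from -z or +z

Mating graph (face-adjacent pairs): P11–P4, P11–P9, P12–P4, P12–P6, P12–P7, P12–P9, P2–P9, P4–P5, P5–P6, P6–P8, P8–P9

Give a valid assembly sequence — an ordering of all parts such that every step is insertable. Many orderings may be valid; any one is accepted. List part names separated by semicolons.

P12; P6; P7; P4; P9; P2; P11; P5; P8

1. P12@(0, 2, 0) [-x clear] — {P12}
2. P6@(-1, 2, 0) [-y clear] — {P12, P6}
3. P7@(0, 3, 0) [+x clear] — {P12, P6, P7}
4. P4@(0, 2, 1) [+y clear] — {P12, P4, P6, P7}
5. P9@(0, 1, 0) [-z clear] — {P12, P4, P6, P7, P9}
6. P2@(0, 0, 0) [-y clear] — {P12, P2, P4, P6, P7, P9}
7. P11@(0, 1, 1) [+z clear] — {P11, P12, P2, P4, P6, P7, P9}
8. P5@(-1, 2, 1) [+y clear] — {P11, P12, P2, P4, P5, P6, P7, P9}
9. P8@(-1, 1, 0) [-x clear] — {P11, P12, P2, P4, P5, P6, P7, P8, P9}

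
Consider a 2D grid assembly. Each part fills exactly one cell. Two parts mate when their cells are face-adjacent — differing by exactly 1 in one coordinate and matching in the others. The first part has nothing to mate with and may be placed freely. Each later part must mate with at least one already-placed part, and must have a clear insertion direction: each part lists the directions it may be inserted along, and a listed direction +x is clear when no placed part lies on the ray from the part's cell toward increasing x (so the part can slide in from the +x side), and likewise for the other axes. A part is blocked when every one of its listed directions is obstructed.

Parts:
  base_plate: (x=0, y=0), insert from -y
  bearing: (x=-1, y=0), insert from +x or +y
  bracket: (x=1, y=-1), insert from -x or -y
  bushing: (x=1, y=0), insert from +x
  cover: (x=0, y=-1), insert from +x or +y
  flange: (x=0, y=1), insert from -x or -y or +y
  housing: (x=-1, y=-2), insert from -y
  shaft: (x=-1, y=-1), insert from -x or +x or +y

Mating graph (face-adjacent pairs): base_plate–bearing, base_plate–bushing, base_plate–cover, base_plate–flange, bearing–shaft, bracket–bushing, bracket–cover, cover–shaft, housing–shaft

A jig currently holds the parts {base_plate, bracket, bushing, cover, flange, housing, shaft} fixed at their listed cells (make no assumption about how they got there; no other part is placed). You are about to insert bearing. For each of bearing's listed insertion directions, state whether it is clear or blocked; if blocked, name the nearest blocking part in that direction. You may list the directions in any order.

+x: nearest on ray is base_plate@(0, 0) ⇒ blocked
+y: ray from bearing(-1, 0) has no placed part ⇒ clear

+x: blocked by base_plate; +y: clear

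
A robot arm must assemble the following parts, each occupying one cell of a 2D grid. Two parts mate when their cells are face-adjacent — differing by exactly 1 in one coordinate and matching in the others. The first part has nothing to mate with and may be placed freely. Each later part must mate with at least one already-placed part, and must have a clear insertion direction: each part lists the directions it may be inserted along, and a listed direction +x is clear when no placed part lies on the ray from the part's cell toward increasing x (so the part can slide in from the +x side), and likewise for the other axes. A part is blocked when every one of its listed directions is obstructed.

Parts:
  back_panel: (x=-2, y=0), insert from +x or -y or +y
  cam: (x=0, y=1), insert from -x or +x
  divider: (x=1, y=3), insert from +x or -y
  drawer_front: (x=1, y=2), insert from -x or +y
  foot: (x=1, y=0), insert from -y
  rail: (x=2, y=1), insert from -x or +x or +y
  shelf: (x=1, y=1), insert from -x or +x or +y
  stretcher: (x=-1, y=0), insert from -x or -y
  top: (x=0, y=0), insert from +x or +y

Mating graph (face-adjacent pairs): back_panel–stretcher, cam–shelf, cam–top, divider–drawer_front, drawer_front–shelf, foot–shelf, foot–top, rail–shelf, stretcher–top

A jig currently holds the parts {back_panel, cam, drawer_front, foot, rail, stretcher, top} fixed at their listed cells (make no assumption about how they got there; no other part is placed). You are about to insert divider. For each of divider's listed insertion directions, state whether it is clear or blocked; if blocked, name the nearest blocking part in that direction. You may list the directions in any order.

+x: ray from divider(1, 3) has no placed part ⇒ clear
-y: nearest on ray is drawer_front@(1, 2) ⇒ blocked

+x: clear; -y: blocked by drawer_front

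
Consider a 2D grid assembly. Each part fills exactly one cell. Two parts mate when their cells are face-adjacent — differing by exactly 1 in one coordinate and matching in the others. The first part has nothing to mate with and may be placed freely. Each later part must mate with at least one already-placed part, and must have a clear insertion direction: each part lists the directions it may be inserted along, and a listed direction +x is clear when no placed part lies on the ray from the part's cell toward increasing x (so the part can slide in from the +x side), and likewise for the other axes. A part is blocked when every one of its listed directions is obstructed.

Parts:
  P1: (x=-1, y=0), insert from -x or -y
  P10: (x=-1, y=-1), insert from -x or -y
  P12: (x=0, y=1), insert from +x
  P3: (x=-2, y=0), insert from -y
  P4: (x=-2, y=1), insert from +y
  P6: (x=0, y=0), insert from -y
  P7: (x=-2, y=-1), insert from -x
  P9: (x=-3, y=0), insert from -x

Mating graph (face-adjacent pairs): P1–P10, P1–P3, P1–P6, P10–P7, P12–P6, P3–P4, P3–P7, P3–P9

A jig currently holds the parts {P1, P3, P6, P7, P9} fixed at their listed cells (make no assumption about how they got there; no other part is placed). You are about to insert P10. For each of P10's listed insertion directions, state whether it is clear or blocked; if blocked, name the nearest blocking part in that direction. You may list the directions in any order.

-x: nearest on ray is P7@(-2, -1) ⇒ blocked
-y: ray from P10(-1, -1) has no placed part ⇒ clear

-x: blocked by P7; -y: clear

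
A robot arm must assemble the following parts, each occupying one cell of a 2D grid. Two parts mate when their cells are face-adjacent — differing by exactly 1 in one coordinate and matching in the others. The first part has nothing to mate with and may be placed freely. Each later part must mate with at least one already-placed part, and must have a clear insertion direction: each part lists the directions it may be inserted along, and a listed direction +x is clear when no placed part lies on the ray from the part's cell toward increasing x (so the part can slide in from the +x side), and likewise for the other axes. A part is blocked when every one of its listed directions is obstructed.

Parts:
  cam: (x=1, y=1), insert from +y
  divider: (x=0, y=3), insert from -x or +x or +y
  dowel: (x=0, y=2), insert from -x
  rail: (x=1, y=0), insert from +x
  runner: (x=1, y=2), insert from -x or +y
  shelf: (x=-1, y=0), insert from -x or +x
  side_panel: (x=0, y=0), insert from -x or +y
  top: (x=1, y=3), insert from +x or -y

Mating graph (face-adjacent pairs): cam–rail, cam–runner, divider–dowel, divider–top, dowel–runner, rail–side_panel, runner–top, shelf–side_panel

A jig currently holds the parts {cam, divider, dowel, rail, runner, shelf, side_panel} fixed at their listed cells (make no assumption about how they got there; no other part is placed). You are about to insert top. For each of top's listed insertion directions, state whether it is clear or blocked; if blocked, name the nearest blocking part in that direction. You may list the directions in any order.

+x: clear; -y: blocked by runner

+x: ray from top(1, 3) has no placed part ⇒ clear
-y: nearest on ray is runner@(1, 2) ⇒ blocked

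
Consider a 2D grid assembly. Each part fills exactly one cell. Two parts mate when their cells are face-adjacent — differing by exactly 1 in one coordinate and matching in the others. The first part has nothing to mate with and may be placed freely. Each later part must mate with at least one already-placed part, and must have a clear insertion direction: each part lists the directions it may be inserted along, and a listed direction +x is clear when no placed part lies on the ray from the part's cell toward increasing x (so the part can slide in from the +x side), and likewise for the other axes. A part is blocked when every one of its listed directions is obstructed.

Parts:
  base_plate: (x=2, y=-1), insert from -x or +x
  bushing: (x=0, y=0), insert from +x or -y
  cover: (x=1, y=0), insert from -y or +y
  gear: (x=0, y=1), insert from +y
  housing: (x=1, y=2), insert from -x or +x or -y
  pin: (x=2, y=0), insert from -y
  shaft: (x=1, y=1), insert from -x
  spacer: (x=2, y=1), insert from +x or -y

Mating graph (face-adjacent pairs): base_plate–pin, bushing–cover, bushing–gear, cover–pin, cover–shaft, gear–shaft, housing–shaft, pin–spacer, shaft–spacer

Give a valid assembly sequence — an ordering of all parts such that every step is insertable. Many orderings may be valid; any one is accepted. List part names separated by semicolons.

1. spacer@(2, 1) [+x clear] — {spacer}
2. pin@(2, 0) [-y clear] — {pin, spacer}
3. base_plate@(2, -1) [-x clear] — {base_plate, pin, spacer}
4. cover@(1, 0) [-y clear] — {base_plate, cover, pin, spacer}
5. bushing@(0, 0) [-y clear] — {base_plate, bushing, cover, pin, spacer}
6. shaft@(1, 1) [-x clear] — {base_plate, bushing, cover, pin, shaft, spacer}
7. gear@(0, 1) [+y clear] — {base_plate, bushing, cover, gear, pin, shaft, spacer}
8. housing@(1, 2) [-x clear] — {base_plate, bushing, cover, gear, housing, pin, shaft, spacer}

spacer; pin; base_plate; cover; bushing; shaft; gear; housing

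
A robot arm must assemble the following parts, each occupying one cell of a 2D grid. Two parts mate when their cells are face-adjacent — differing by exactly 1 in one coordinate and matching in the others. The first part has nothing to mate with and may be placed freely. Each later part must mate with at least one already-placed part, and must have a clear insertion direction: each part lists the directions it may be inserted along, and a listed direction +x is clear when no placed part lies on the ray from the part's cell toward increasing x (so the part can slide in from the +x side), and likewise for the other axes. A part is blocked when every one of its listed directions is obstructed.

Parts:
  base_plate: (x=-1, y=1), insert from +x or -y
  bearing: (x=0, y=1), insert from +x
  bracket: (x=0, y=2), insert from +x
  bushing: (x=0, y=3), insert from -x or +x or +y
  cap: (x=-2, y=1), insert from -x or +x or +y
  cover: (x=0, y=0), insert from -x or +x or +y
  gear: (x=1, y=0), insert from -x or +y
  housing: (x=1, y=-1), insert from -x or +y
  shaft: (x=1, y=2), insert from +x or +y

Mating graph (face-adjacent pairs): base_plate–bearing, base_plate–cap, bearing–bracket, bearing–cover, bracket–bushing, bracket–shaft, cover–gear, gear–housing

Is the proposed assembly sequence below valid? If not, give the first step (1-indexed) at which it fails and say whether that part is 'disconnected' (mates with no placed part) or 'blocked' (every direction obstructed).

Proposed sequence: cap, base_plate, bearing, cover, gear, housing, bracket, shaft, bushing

1. cap@(-2, 1) [-x clear] — {cap}
2. base_plate@(-1, 1) [+x clear] — {base_plate, cap}
3. bearing@(0, 1) [+x clear] — {base_plate, bearing, cap}
4. cover@(0, 0) [-x clear] — {base_plate, bearing, cap, cover}
5. gear@(1, 0) [+y clear] — {base_plate, bearing, cap, cover, gear}
6. housing@(1, -1) [-x clear] — {base_plate, bearing, cap, cover, gear, housing}
7. bracket@(0, 2) [+x clear] — {base_plate, bearing, bracket, cap, cover, gear, housing}
8. shaft@(1, 2) [+x clear] — {base_plate, bearing, bracket, cap, cover, gear, housing, shaft}
9. bushing@(0, 3) [-x clear] — {base_plate, bearing, bracket, bushing, cap, cover, gear, housing, shaft}

Valid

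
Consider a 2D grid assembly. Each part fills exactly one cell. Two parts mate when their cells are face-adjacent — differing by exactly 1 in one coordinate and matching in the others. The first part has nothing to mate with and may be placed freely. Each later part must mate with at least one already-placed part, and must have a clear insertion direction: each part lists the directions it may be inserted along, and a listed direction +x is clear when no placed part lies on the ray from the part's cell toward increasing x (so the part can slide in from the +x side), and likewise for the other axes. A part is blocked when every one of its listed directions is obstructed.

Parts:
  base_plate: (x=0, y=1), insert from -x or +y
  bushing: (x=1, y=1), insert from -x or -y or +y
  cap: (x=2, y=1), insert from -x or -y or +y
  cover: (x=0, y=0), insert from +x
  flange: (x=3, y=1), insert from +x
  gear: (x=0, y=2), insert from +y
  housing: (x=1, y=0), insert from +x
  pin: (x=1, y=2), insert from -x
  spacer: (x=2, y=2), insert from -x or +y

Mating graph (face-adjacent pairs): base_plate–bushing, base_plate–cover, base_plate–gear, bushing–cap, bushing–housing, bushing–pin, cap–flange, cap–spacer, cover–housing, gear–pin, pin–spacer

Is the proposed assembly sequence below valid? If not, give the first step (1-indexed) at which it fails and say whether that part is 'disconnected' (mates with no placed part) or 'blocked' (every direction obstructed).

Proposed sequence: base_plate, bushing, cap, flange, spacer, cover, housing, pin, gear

Valid

1. base_plate@(0, 1) [-x clear] — {base_plate}
2. bushing@(1, 1) [-y clear] — {base_plate, bushing}
3. cap@(2, 1) [-y clear] — {base_plate, bushing, cap}
4. flange@(3, 1) [+x clear] — {base_plate, bushing, cap, flange}
5. spacer@(2, 2) [-x clear] — {base_plate, bushing, cap, flange, spacer}
6. cover@(0, 0) [+x clear] — {base_plate, bushing, cap, cover, flange, spacer}
7. housing@(1, 0) [+x clear] — {base_plate, bushing, cap, cover, flange, housing, spacer}
8. pin@(1, 2) [-x clear] — {base_plate, bushing, cap, cover, flange, housing, pin, spacer}
9. gear@(0, 2) [+y clear] — {base_plate, bushing, cap, cover, flange, gear, housing, pin, spacer}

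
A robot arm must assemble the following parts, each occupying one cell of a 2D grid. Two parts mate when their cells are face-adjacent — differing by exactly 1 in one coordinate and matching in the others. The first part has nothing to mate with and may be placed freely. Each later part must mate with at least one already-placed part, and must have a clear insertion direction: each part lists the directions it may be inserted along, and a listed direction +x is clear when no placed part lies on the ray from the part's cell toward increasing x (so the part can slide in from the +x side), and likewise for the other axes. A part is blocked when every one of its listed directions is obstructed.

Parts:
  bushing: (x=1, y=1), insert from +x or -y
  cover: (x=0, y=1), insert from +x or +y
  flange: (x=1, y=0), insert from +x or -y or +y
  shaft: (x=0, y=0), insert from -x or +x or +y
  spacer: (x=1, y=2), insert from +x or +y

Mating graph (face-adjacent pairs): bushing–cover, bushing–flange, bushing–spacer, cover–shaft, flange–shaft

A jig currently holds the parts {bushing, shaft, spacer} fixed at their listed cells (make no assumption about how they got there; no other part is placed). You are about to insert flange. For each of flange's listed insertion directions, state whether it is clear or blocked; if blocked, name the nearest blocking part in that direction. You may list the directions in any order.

+x: ray from flange(1, 0) has no placed part ⇒ clear
-y: ray from flange(1, 0) has no placed part ⇒ clear
+y: nearest on ray is bushing@(1, 1) ⇒ blocked

+x: clear; +y: blocked by bushing; -y: clear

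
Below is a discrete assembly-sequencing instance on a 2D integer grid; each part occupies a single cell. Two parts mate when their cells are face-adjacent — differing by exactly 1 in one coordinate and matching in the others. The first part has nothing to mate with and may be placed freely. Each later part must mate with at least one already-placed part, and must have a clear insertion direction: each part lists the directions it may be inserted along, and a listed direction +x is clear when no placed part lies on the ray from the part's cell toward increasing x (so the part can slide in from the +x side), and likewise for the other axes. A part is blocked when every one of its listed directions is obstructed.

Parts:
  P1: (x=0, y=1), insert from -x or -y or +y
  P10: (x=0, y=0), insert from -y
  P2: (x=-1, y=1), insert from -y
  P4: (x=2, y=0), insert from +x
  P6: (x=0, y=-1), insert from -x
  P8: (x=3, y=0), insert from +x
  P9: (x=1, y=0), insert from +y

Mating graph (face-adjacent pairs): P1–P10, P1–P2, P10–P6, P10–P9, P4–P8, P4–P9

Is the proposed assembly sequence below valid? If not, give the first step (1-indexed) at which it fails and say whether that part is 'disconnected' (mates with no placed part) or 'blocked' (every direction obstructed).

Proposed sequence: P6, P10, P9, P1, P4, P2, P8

1. P6@(0, -1) [-x clear] — {P6}
2. P10@(0, 0) — -y all obstructed ⇒ blocked

Invalid at step 2 (blocked)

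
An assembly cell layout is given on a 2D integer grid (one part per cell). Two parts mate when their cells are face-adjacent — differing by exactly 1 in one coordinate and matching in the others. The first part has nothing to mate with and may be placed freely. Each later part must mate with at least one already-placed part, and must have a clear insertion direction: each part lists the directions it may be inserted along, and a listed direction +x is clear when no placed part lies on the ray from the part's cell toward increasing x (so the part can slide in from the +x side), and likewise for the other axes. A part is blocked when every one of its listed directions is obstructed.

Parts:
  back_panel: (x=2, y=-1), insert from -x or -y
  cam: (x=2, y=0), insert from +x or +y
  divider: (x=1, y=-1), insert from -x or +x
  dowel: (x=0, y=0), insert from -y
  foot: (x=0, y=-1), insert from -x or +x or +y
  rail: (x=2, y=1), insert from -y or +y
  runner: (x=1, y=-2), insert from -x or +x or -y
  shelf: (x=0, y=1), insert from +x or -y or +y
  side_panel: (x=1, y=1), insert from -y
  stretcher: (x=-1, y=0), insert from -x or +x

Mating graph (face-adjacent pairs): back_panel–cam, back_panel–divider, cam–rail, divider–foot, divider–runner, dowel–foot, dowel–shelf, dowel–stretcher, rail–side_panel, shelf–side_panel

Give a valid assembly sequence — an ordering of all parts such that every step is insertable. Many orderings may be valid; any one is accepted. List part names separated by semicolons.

shelf; dowel; side_panel; rail; cam; back_panel; stretcher; divider; runner; foot

1. shelf@(0, 1) [+x clear] — {shelf}
2. dowel@(0, 0) [-y clear] — {dowel, shelf}
3. side_panel@(1, 1) [-y clear] — {dowel, shelf, side_panel}
4. rail@(2, 1) [-y clear] — {dowel, rail, shelf, side_panel}
5. cam@(2, 0) [+x clear] — {cam, dowel, rail, shelf, side_panel}
6. back_panel@(2, -1) [-x clear] — {back_panel, cam, dowel, rail, shelf, side_panel}
7. stretcher@(-1, 0) [-x clear] — {back_panel, cam, dowel, rail, shelf, side_panel, stretcher}
8. divider@(1, -1) [-x clear] — {back_panel, cam, divider, dowel, rail, shelf, side_panel, stretcher}
9. runner@(1, -2) [-x clear] — {back_panel, cam, divider, dowel, rail, runner, shelf, side_panel, stretcher}
10. foot@(0, -1) [-x clear] — {back_panel, cam, divider, dowel, foot, rail, runner, shelf, side_panel, stretcher}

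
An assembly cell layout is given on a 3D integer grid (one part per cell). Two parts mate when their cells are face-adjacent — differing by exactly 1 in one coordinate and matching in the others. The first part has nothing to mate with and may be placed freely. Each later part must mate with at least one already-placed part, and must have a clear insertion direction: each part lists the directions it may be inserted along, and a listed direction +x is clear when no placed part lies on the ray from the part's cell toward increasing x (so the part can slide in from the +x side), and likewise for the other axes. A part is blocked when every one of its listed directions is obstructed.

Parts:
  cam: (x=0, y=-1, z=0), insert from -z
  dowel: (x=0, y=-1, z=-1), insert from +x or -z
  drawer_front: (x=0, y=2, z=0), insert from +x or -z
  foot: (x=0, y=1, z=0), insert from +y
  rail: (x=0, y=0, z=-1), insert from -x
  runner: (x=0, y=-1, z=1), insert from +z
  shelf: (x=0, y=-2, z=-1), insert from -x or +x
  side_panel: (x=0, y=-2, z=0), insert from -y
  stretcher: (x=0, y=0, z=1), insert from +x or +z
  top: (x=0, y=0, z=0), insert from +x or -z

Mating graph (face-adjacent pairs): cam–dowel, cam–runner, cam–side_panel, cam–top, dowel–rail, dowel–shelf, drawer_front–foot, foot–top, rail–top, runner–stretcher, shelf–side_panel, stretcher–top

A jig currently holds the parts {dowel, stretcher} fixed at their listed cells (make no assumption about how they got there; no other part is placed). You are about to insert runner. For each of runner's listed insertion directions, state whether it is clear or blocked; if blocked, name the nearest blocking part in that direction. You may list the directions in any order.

+z: clear

+z: ray from runner(0, -1, 1) has no placed part ⇒ clear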